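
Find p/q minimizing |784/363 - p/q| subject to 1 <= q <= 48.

54/25

Expand x = 784/363 as a continued fraction with the Euclidean algorithm:
  784 = 2*363 + 58, so a_0 = 2.
  363 = 6*58 + 15, so a_1 = 6.
  58 = 3*15 + 13, so a_2 = 3.
  15 = 1*13 + 2, so a_3 = 1.
  13 = 6*2 + 1, so a_4 = 6.
  2 = 2*1 + 0, so a_5 = 2.
so x = [2; 6, 3, 1, 6, 2].
Convergents (p_i = a_i*p_{i-1} + p_{i-2}, q_i = a_i*q_{i-1} + q_{i-2} with p_{-2}=0, p_{-1}=1, q_{-2}=1, q_{-1}=0), until the denominator exceeds 48:
  i=0: a_0=2, p_0 = 2*1 + 0 = 2, q_0 = 2*0 + 1 = 1.
  i=1: a_1=6, p_1 = 6*2 + 1 = 13, q_1 = 6*1 + 0 = 6.
  i=2: a_2=3, p_2 = 3*13 + 2 = 41, q_2 = 3*6 + 1 = 19.
  i=3: a_3=1, p_3 = 1*41 + 13 = 54, q_3 = 1*19 + 6 = 25.
  i=4: a_4=6, p_4 = 6*54 + 41 = 365, q_4 = 6*25 + 19 = 169.
q_4 = 169 > 48, so the last convergent with denominator <= 48 is p_3/q_3 = 54/25.
The closest fraction with denominator <= 48 is either p_3/q_3 or the intermediate fraction (k*p_3 + p_2)/(k*q_3 + q_2) with the largest k >= 1 whose denominator stays <= 48; these approach x as k grows, and every other convergent or intermediate fraction in range is farther away.
Largest k: floor((48 - q_2)/q_3) = floor((48 - 19)/25) = 1.
That gives (1*54 + 41)/(1*25 + 19) = 95/44.
Compare the errors: |x - 54/25| = |784*25 - 54*363|/(363*25) = 2/9075, and |x - 95/44| = |784*44 - 95*363|/(363*44) = 11/15972.
Cross-multiplying, 2*15972 = 31944 < 99825 = 11*9075, so 2/9075 is smaller: the convergent 54/25 is closer to x than 95/44.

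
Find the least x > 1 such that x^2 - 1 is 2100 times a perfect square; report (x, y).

(x, y) = (6049, 132)

First expand sqrt(2100) as a continued fraction. With x_i = (sqrt(2100) + m_i)/d_i and (m_0, d_0) = (0, 1): a_0 = floor(sqrt(2100)) = 45, since 45^2 = 2025 <= 2100 < 2116 = 46^2.
Iterate m_{i+1} = d_i*a_i - m_i, d_{i+1} = (2100 - m_{i+1}^2)/d_i, a_{i+1} = floor((a_0 + m_{i+1})/d_{i+1}):
  m_1 = 1*45 - 0 = 45, d_1 = (2100 - 45^2)/1 = 75/1 = 75, a_1 = floor((45 + 45)/75) = 1.
  m_2 = 75*1 - 45 = 30, d_2 = (2100 - 30^2)/75 = 1200/75 = 16, a_2 = floor((45 + 30)/16) = 4.
  m_3 = 16*4 - 30 = 34, d_3 = (2100 - 34^2)/16 = 944/16 = 59, a_3 = floor((45 + 34)/59) = 1.
  m_4 = 59*1 - 34 = 25, d_4 = (2100 - 25^2)/59 = 1475/59 = 25, a_4 = floor((45 + 25)/25) = 2.
  m_5 = 25*2 - 25 = 25, d_5 = (2100 - 25^2)/25 = 1475/25 = 59, a_5 = floor((45 + 25)/59) = 1.
  m_6 = 59*1 - 25 = 34, d_6 = (2100 - 34^2)/59 = 944/59 = 16, a_6 = floor((45 + 34)/16) = 4.
  m_7 = 16*4 - 34 = 30, d_7 = (2100 - 30^2)/16 = 1200/16 = 75, a_7 = floor((45 + 30)/75) = 1.
  m_8 = 75*1 - 30 = 45, d_8 = (2100 - 45^2)/75 = 75/75 = 1, a_8 = floor((45 + 45)/1) = 90.
  m_9 = 1*90 - 45 = 45, d_9 = (2100 - 45^2)/1 = 75/1 = 75: (m_9, d_9) = (m_1, d_1) = (45, 75), so from here the quotients repeat a_1, ..., a_8; the period length is 8.
So sqrt(2100) = [45; (1, 4, 1, 2, 1, 4, 1, 90)] with period length k = 8.
k is even, so the fundamental solution of x^2 - 2100y^2 = 1 is (p_{k-1}, q_{k-1}) = (p_7, q_7); compute convergents through index 7.
Convergents (p_i = a_i*p_{i-1} + p_{i-2}, q_i = a_i*q_{i-1} + q_{i-2} with p_{-2}=0, p_{-1}=1, q_{-2}=1, q_{-1}=0):
  i=0: a_0=45, p_0 = 45*1 + 0 = 45, q_0 = 45*0 + 1 = 1.
  i=1: a_1=1, p_1 = 1*45 + 1 = 46, q_1 = 1*1 + 0 = 1.
  i=2: a_2=4, p_2 = 4*46 + 45 = 229, q_2 = 4*1 + 1 = 5.
  i=3: a_3=1, p_3 = 1*229 + 46 = 275, q_3 = 1*5 + 1 = 6.
  i=4: a_4=2, p_4 = 2*275 + 229 = 779, q_4 = 2*6 + 5 = 17.
  i=5: a_5=1, p_5 = 1*779 + 275 = 1054, q_5 = 1*17 + 6 = 23.
  i=6: a_6=4, p_6 = 4*1054 + 779 = 4995, q_6 = 4*23 + 17 = 109.
  i=7: a_7=1, p_7 = 1*4995 + 1054 = 6049, q_7 = 1*109 + 23 = 132.
Check: 6049^2 - 2100*132^2 = 36590401 - 36590400 = 1, so (x, y) = (6049, 132) solves the equation, and by the theorem it is the least positive solution.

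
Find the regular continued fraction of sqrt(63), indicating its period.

Write x_i = (sqrt(63) + m_i)/d_i with (m_0, d_0) = (0, 1). a_0 = floor(sqrt(63)) = 7, since 7^2 = 49 <= 63 < 64 = 8^2.
Iterate m_{i+1} = d_i*a_i - m_i, d_{i+1} = (63 - m_{i+1}^2)/d_i, a_{i+1} = floor((a_0 + m_{i+1})/d_{i+1}):
  m_1 = 1*7 - 0 = 7, d_1 = (63 - 7^2)/1 = 14/1 = 14, a_1 = floor((7 + 7)/14) = 1.
  m_2 = 14*1 - 7 = 7, d_2 = (63 - 7^2)/14 = 14/14 = 1, a_2 = floor((7 + 7)/1) = 14.
  m_3 = 1*14 - 7 = 7, d_3 = (63 - 7^2)/1 = 14/1 = 14: (m_3, d_3) = (m_1, d_1) = (7, 14), so from here the quotients repeat a_1, a_2; the period length is 2.
Hence the expansion of sqrt(63) is a_0 = 7 followed by the repeating block 1, 14 (period 2).

[7; (1, 14)]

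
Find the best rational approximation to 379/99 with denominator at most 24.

Expand x = 379/99 as a continued fraction with the Euclidean algorithm:
  379 = 3*99 + 82, so a_0 = 3.
  99 = 1*82 + 17, so a_1 = 1.
  82 = 4*17 + 14, so a_2 = 4.
  17 = 1*14 + 3, so a_3 = 1.
  14 = 4*3 + 2, so a_4 = 4.
  3 = 1*2 + 1, so a_5 = 1.
  2 = 2*1 + 0, so a_6 = 2.
so x = [3; 1, 4, 1, 4, 1, 2].
Convergents (p_i = a_i*p_{i-1} + p_{i-2}, q_i = a_i*q_{i-1} + q_{i-2} with p_{-2}=0, p_{-1}=1, q_{-2}=1, q_{-1}=0), until the denominator exceeds 24:
  i=0: a_0=3, p_0 = 3*1 + 0 = 3, q_0 = 3*0 + 1 = 1.
  i=1: a_1=1, p_1 = 1*3 + 1 = 4, q_1 = 1*1 + 0 = 1.
  i=2: a_2=4, p_2 = 4*4 + 3 = 19, q_2 = 4*1 + 1 = 5.
  i=3: a_3=1, p_3 = 1*19 + 4 = 23, q_3 = 1*5 + 1 = 6.
  i=4: a_4=4, p_4 = 4*23 + 19 = 111, q_4 = 4*6 + 5 = 29.
q_4 = 29 > 24, so the last convergent with denominator <= 24 is p_3/q_3 = 23/6.
The closest fraction with denominator <= 24 is either p_3/q_3 or the intermediate fraction (k*p_3 + p_2)/(k*q_3 + q_2) with the largest k >= 1 whose denominator stays <= 24; these approach x as k grows, and every other convergent or intermediate fraction in range is farther away.
Largest k: floor((24 - q_2)/q_3) = floor((24 - 5)/6) = 3.
That gives (3*23 + 19)/(3*6 + 5) = 88/23.
Compare the errors: |x - 23/6| = |379*6 - 23*99|/(99*6) = 3/594, and |x - 88/23| = |379*23 - 88*99|/(99*23) = 5/2277.
Cross-multiplying, 5*594 = 2970 < 6831 = 3*2277, so 5/2277 is smaller: the intermediate fraction 88/23 is closer to x than 23/6.

88/23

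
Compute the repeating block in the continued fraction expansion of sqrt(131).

Write x_i = (sqrt(131) + m_i)/d_i with (m_0, d_0) = (0, 1). a_0 = floor(sqrt(131)) = 11, since 11^2 = 121 <= 131 < 144 = 12^2.
Iterate m_{i+1} = d_i*a_i - m_i, d_{i+1} = (131 - m_{i+1}^2)/d_i, a_{i+1} = floor((a_0 + m_{i+1})/d_{i+1}):
  m_1 = 1*11 - 0 = 11, d_1 = (131 - 11^2)/1 = 10/1 = 10, a_1 = floor((11 + 11)/10) = 2.
  m_2 = 10*2 - 11 = 9, d_2 = (131 - 9^2)/10 = 50/10 = 5, a_2 = floor((11 + 9)/5) = 4.
  m_3 = 5*4 - 9 = 11, d_3 = (131 - 11^2)/5 = 10/5 = 2, a_3 = floor((11 + 11)/2) = 11.
  m_4 = 2*11 - 11 = 11, d_4 = (131 - 11^2)/2 = 10/2 = 5, a_4 = floor((11 + 11)/5) = 4.
  m_5 = 5*4 - 11 = 9, d_5 = (131 - 9^2)/5 = 50/5 = 10, a_5 = floor((11 + 9)/10) = 2.
  m_6 = 10*2 - 9 = 11, d_6 = (131 - 11^2)/10 = 10/10 = 1, a_6 = floor((11 + 11)/1) = 22.
  m_7 = 1*22 - 11 = 11, d_7 = (131 - 11^2)/1 = 10/1 = 10: (m_7, d_7) = (m_1, d_1) = (11, 10), so from here the quotients repeat a_1, ..., a_6; the period length is 6.
Hence the expansion of sqrt(131) is a_0 = 11 followed by the repeating block 2, 4, 11, 4, 2, 22 (period 6).

[11; (2, 4, 11, 4, 2, 22)]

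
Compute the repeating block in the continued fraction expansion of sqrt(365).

Write x_i = (sqrt(365) + m_i)/d_i with (m_0, d_0) = (0, 1). a_0 = floor(sqrt(365)) = 19, since 19^2 = 361 <= 365 < 400 = 20^2.
Iterate m_{i+1} = d_i*a_i - m_i, d_{i+1} = (365 - m_{i+1}^2)/d_i, a_{i+1} = floor((a_0 + m_{i+1})/d_{i+1}):
  m_1 = 1*19 - 0 = 19, d_1 = (365 - 19^2)/1 = 4/1 = 4, a_1 = floor((19 + 19)/4) = 9.
  m_2 = 4*9 - 19 = 17, d_2 = (365 - 17^2)/4 = 76/4 = 19, a_2 = floor((19 + 17)/19) = 1.
  m_3 = 19*1 - 17 = 2, d_3 = (365 - 2^2)/19 = 361/19 = 19, a_3 = floor((19 + 2)/19) = 1.
  m_4 = 19*1 - 2 = 17, d_4 = (365 - 17^2)/19 = 76/19 = 4, a_4 = floor((19 + 17)/4) = 9.
  m_5 = 4*9 - 17 = 19, d_5 = (365 - 19^2)/4 = 4/4 = 1, a_5 = floor((19 + 19)/1) = 38.
  m_6 = 1*38 - 19 = 19, d_6 = (365 - 19^2)/1 = 4/1 = 4: (m_6, d_6) = (m_1, d_1) = (19, 4), so from here the quotients repeat a_1, ..., a_5; the period length is 5.
Hence the expansion of sqrt(365) is a_0 = 19 followed by the repeating block 9, 1, 1, 9, 38 (period 5).

[19; (9, 1, 1, 9, 38)]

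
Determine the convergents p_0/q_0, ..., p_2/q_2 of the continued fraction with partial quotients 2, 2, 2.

2/1, 5/2, 12/5

Using the convergent recurrence p_i = a_i*p_{i-1} + p_{i-2}, q_i = a_i*q_{i-1} + q_{i-2} with p_{-2}=0, p_{-1}=1, q_{-2}=1, q_{-1}=0:
  i=0: a_0=2, p_0 = 2*1 + 0 = 2, q_0 = 2*0 + 1 = 1.
  i=1: a_1=2, p_1 = 2*2 + 1 = 5, q_1 = 2*1 + 0 = 2.
  i=2: a_2=2, p_2 = 2*5 + 2 = 12, q_2 = 2*2 + 1 = 5.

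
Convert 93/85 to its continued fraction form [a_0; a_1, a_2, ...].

[1; 10, 1, 1, 1, 2]

Run the Euclidean algorithm on 93 and 85; the successive quotients are the partial quotients a_0, a_1, ... (each step inverts the fractional part left over by the previous one):
  93 = 1*85 + 8, so a_0 = 1.
  85 = 10*8 + 5, so a_1 = 10.
  8 = 1*5 + 3, so a_2 = 1.
  5 = 1*3 + 2, so a_3 = 1.
  3 = 1*2 + 1, so a_4 = 1.
  2 = 2*1 + 0, so a_5 = 2.
The remainder reaches 0 after 6 divisions, so the expansion has 6 partial quotients, read off in order.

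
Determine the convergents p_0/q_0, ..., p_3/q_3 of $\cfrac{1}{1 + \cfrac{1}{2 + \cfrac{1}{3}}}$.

Using the convergent recurrence p_i = a_i*p_{i-1} + p_{i-2}, q_i = a_i*q_{i-1} + q_{i-2} with p_{-2}=0, p_{-1}=1, q_{-2}=1, q_{-1}=0:
  i=0: a_0=0, p_0 = 0*1 + 0 = 0, q_0 = 0*0 + 1 = 1.
  i=1: a_1=1, p_1 = 1*0 + 1 = 1, q_1 = 1*1 + 0 = 1.
  i=2: a_2=2, p_2 = 2*1 + 0 = 2, q_2 = 2*1 + 1 = 3.
  i=3: a_3=3, p_3 = 3*2 + 1 = 7, q_3 = 3*3 + 1 = 10.

0/1, 1/1, 2/3, 7/10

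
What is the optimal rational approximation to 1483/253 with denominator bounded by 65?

381/65

Expand x = 1483/253 as a continued fraction with the Euclidean algorithm:
  1483 = 5*253 + 218, so a_0 = 5.
  253 = 1*218 + 35, so a_1 = 1.
  218 = 6*35 + 8, so a_2 = 6.
  35 = 4*8 + 3, so a_3 = 4.
  8 = 2*3 + 2, so a_4 = 2.
  3 = 1*2 + 1, so a_5 = 1.
  2 = 2*1 + 0, so a_6 = 2.
so x = [5; 1, 6, 4, 2, 1, 2].
Convergents (p_i = a_i*p_{i-1} + p_{i-2}, q_i = a_i*q_{i-1} + q_{i-2} with p_{-2}=0, p_{-1}=1, q_{-2}=1, q_{-1}=0), until the denominator exceeds 65:
  i=0: a_0=5, p_0 = 5*1 + 0 = 5, q_0 = 5*0 + 1 = 1.
  i=1: a_1=1, p_1 = 1*5 + 1 = 6, q_1 = 1*1 + 0 = 1.
  i=2: a_2=6, p_2 = 6*6 + 5 = 41, q_2 = 6*1 + 1 = 7.
  i=3: a_3=4, p_3 = 4*41 + 6 = 170, q_3 = 4*7 + 1 = 29.
  i=4: a_4=2, p_4 = 2*170 + 41 = 381, q_4 = 2*29 + 7 = 65.
  i=5: a_5=1, p_5 = 1*381 + 170 = 551, q_5 = 1*65 + 29 = 94.
q_5 = 94 > 65, so the last convergent with denominator <= 65 is p_4/q_4 = 381/65.
The closest fraction with denominator <= 65 is either p_4/q_4 or the intermediate fraction (k*p_4 + p_3)/(k*q_4 + q_3) with the largest k >= 1 whose denominator stays <= 65; these approach x as k grows, and every other convergent or intermediate fraction in range is farther away.
Largest k: floor((65 - q_3)/q_4) = floor((65 - 29)/65) = 0.
Since k = 0, no intermediate fraction beyond p_4/q_4 has denominator <= 65, so the convergent 381/65 is the closest (its error is |1483*65 - 381*253|/(253*65) = 2/16445).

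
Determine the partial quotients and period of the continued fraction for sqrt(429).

Write x_i = (sqrt(429) + m_i)/d_i with (m_0, d_0) = (0, 1). a_0 = floor(sqrt(429)) = 20, since 20^2 = 400 <= 429 < 441 = 21^2.
Iterate m_{i+1} = d_i*a_i - m_i, d_{i+1} = (429 - m_{i+1}^2)/d_i, a_{i+1} = floor((a_0 + m_{i+1})/d_{i+1}):
  m_1 = 1*20 - 0 = 20, d_1 = (429 - 20^2)/1 = 29/1 = 29, a_1 = floor((20 + 20)/29) = 1.
  m_2 = 29*1 - 20 = 9, d_2 = (429 - 9^2)/29 = 348/29 = 12, a_2 = floor((20 + 9)/12) = 2.
  m_3 = 12*2 - 9 = 15, d_3 = (429 - 15^2)/12 = 204/12 = 17, a_3 = floor((20 + 15)/17) = 2.
  m_4 = 17*2 - 15 = 19, d_4 = (429 - 19^2)/17 = 68/17 = 4, a_4 = floor((20 + 19)/4) = 9.
  m_5 = 4*9 - 19 = 17, d_5 = (429 - 17^2)/4 = 140/4 = 35, a_5 = floor((20 + 17)/35) = 1.
  m_6 = 35*1 - 17 = 18, d_6 = (429 - 18^2)/35 = 105/35 = 3, a_6 = floor((20 + 18)/3) = 12.
  m_7 = 3*12 - 18 = 18, d_7 = (429 - 18^2)/3 = 105/3 = 35, a_7 = floor((20 + 18)/35) = 1.
  m_8 = 35*1 - 18 = 17, d_8 = (429 - 17^2)/35 = 140/35 = 4, a_8 = floor((20 + 17)/4) = 9.
  m_9 = 4*9 - 17 = 19, d_9 = (429 - 19^2)/4 = 68/4 = 17, a_9 = floor((20 + 19)/17) = 2.
  m_10 = 17*2 - 19 = 15, d_10 = (429 - 15^2)/17 = 204/17 = 12, a_10 = floor((20 + 15)/12) = 2.
  m_11 = 12*2 - 15 = 9, d_11 = (429 - 9^2)/12 = 348/12 = 29, a_11 = floor((20 + 9)/29) = 1.
  m_12 = 29*1 - 9 = 20, d_12 = (429 - 20^2)/29 = 29/29 = 1, a_12 = floor((20 + 20)/1) = 40.
  m_13 = 1*40 - 20 = 20, d_13 = (429 - 20^2)/1 = 29/1 = 29: (m_13, d_13) = (m_1, d_1) = (20, 29), so from here the quotients repeat a_1, ..., a_12; the period length is 12.
Hence the expansion of sqrt(429) is a_0 = 20 followed by the repeating block 1, 2, 2, 9, 1, 12, 1, 9, 2, 2, 1, 40 (period 12).

[20; (1, 2, 2, 9, 1, 12, 1, 9, 2, 2, 1, 40)]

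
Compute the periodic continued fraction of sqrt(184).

[13; (1, 1, 3, 2, 1, 2, 1, 2, 3, 1, 1, 26)]

Write x_i = (sqrt(184) + m_i)/d_i with (m_0, d_0) = (0, 1). a_0 = floor(sqrt(184)) = 13, since 13^2 = 169 <= 184 < 196 = 14^2.
Iterate m_{i+1} = d_i*a_i - m_i, d_{i+1} = (184 - m_{i+1}^2)/d_i, a_{i+1} = floor((a_0 + m_{i+1})/d_{i+1}):
  m_1 = 1*13 - 0 = 13, d_1 = (184 - 13^2)/1 = 15/1 = 15, a_1 = floor((13 + 13)/15) = 1.
  m_2 = 15*1 - 13 = 2, d_2 = (184 - 2^2)/15 = 180/15 = 12, a_2 = floor((13 + 2)/12) = 1.
  m_3 = 12*1 - 2 = 10, d_3 = (184 - 10^2)/12 = 84/12 = 7, a_3 = floor((13 + 10)/7) = 3.
  m_4 = 7*3 - 10 = 11, d_4 = (184 - 11^2)/7 = 63/7 = 9, a_4 = floor((13 + 11)/9) = 2.
  m_5 = 9*2 - 11 = 7, d_5 = (184 - 7^2)/9 = 135/9 = 15, a_5 = floor((13 + 7)/15) = 1.
  m_6 = 15*1 - 7 = 8, d_6 = (184 - 8^2)/15 = 120/15 = 8, a_6 = floor((13 + 8)/8) = 2.
  m_7 = 8*2 - 8 = 8, d_7 = (184 - 8^2)/8 = 120/8 = 15, a_7 = floor((13 + 8)/15) = 1.
  m_8 = 15*1 - 8 = 7, d_8 = (184 - 7^2)/15 = 135/15 = 9, a_8 = floor((13 + 7)/9) = 2.
  m_9 = 9*2 - 7 = 11, d_9 = (184 - 11^2)/9 = 63/9 = 7, a_9 = floor((13 + 11)/7) = 3.
  m_10 = 7*3 - 11 = 10, d_10 = (184 - 10^2)/7 = 84/7 = 12, a_10 = floor((13 + 10)/12) = 1.
  m_11 = 12*1 - 10 = 2, d_11 = (184 - 2^2)/12 = 180/12 = 15, a_11 = floor((13 + 2)/15) = 1.
  m_12 = 15*1 - 2 = 13, d_12 = (184 - 13^2)/15 = 15/15 = 1, a_12 = floor((13 + 13)/1) = 26.
  m_13 = 1*26 - 13 = 13, d_13 = (184 - 13^2)/1 = 15/1 = 15: (m_13, d_13) = (m_1, d_1) = (13, 15), so from here the quotients repeat a_1, ..., a_12; the period length is 12.
Hence the expansion of sqrt(184) is a_0 = 13 followed by the repeating block 1, 1, 3, 2, 1, 2, 1, 2, 3, 1, 1, 26 (period 12).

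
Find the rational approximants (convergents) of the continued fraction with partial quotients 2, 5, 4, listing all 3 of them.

Using the convergent recurrence p_i = a_i*p_{i-1} + p_{i-2}, q_i = a_i*q_{i-1} + q_{i-2} with p_{-2}=0, p_{-1}=1, q_{-2}=1, q_{-1}=0:
  i=0: a_0=2, p_0 = 2*1 + 0 = 2, q_0 = 2*0 + 1 = 1.
  i=1: a_1=5, p_1 = 5*2 + 1 = 11, q_1 = 5*1 + 0 = 5.
  i=2: a_2=4, p_2 = 4*11 + 2 = 46, q_2 = 4*5 + 1 = 21.

2/1, 11/5, 46/21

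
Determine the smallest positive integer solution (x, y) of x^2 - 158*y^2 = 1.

First expand sqrt(158) as a continued fraction. With x_i = (sqrt(158) + m_i)/d_i and (m_0, d_0) = (0, 1): a_0 = floor(sqrt(158)) = 12, since 12^2 = 144 <= 158 < 169 = 13^2.
Iterate m_{i+1} = d_i*a_i - m_i, d_{i+1} = (158 - m_{i+1}^2)/d_i, a_{i+1} = floor((a_0 + m_{i+1})/d_{i+1}):
  m_1 = 1*12 - 0 = 12, d_1 = (158 - 12^2)/1 = 14/1 = 14, a_1 = floor((12 + 12)/14) = 1.
  m_2 = 14*1 - 12 = 2, d_2 = (158 - 2^2)/14 = 154/14 = 11, a_2 = floor((12 + 2)/11) = 1.
  m_3 = 11*1 - 2 = 9, d_3 = (158 - 9^2)/11 = 77/11 = 7, a_3 = floor((12 + 9)/7) = 3.
  m_4 = 7*3 - 9 = 12, d_4 = (158 - 12^2)/7 = 14/7 = 2, a_4 = floor((12 + 12)/2) = 12.
  m_5 = 2*12 - 12 = 12, d_5 = (158 - 12^2)/2 = 14/2 = 7, a_5 = floor((12 + 12)/7) = 3.
  m_6 = 7*3 - 12 = 9, d_6 = (158 - 9^2)/7 = 77/7 = 11, a_6 = floor((12 + 9)/11) = 1.
  m_7 = 11*1 - 9 = 2, d_7 = (158 - 2^2)/11 = 154/11 = 14, a_7 = floor((12 + 2)/14) = 1.
  m_8 = 14*1 - 2 = 12, d_8 = (158 - 12^2)/14 = 14/14 = 1, a_8 = floor((12 + 12)/1) = 24.
  m_9 = 1*24 - 12 = 12, d_9 = (158 - 12^2)/1 = 14/1 = 14: (m_9, d_9) = (m_1, d_1) = (12, 14), so from here the quotients repeat a_1, ..., a_8; the period length is 8.
So sqrt(158) = [12; (1, 1, 3, 12, 3, 1, 1, 24)] with period length k = 8.
k is even, so the fundamental solution of x^2 - 158y^2 = 1 is (p_{k-1}, q_{k-1}) = (p_7, q_7); compute convergents through index 7.
Convergents (p_i = a_i*p_{i-1} + p_{i-2}, q_i = a_i*q_{i-1} + q_{i-2} with p_{-2}=0, p_{-1}=1, q_{-2}=1, q_{-1}=0):
  i=0: a_0=12, p_0 = 12*1 + 0 = 12, q_0 = 12*0 + 1 = 1.
  i=1: a_1=1, p_1 = 1*12 + 1 = 13, q_1 = 1*1 + 0 = 1.
  i=2: a_2=1, p_2 = 1*13 + 12 = 25, q_2 = 1*1 + 1 = 2.
  i=3: a_3=3, p_3 = 3*25 + 13 = 88, q_3 = 3*2 + 1 = 7.
  i=4: a_4=12, p_4 = 12*88 + 25 = 1081, q_4 = 12*7 + 2 = 86.
  i=5: a_5=3, p_5 = 3*1081 + 88 = 3331, q_5 = 3*86 + 7 = 265.
  i=6: a_6=1, p_6 = 1*3331 + 1081 = 4412, q_6 = 1*265 + 86 = 351.
  i=7: a_7=1, p_7 = 1*4412 + 3331 = 7743, q_7 = 1*351 + 265 = 616.
Check: 7743^2 - 158*616^2 = 59954049 - 59954048 = 1, so (x, y) = (7743, 616) solves the equation, and by the theorem it is the least positive solution.

(x, y) = (7743, 616)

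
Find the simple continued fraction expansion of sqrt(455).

[21; (3, 42)]

Write x_i = (sqrt(455) + m_i)/d_i with (m_0, d_0) = (0, 1). a_0 = floor(sqrt(455)) = 21, since 21^2 = 441 <= 455 < 484 = 22^2.
Iterate m_{i+1} = d_i*a_i - m_i, d_{i+1} = (455 - m_{i+1}^2)/d_i, a_{i+1} = floor((a_0 + m_{i+1})/d_{i+1}):
  m_1 = 1*21 - 0 = 21, d_1 = (455 - 21^2)/1 = 14/1 = 14, a_1 = floor((21 + 21)/14) = 3.
  m_2 = 14*3 - 21 = 21, d_2 = (455 - 21^2)/14 = 14/14 = 1, a_2 = floor((21 + 21)/1) = 42.
  m_3 = 1*42 - 21 = 21, d_3 = (455 - 21^2)/1 = 14/1 = 14: (m_3, d_3) = (m_1, d_1) = (21, 14), so from here the quotients repeat a_1, a_2; the period length is 2.
Hence the expansion of sqrt(455) is a_0 = 21 followed by the repeating block 3, 42 (period 2).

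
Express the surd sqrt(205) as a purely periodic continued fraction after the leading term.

Write x_i = (sqrt(205) + m_i)/d_i with (m_0, d_0) = (0, 1). a_0 = floor(sqrt(205)) = 14, since 14^2 = 196 <= 205 < 225 = 15^2.
Iterate m_{i+1} = d_i*a_i - m_i, d_{i+1} = (205 - m_{i+1}^2)/d_i, a_{i+1} = floor((a_0 + m_{i+1})/d_{i+1}):
  m_1 = 1*14 - 0 = 14, d_1 = (205 - 14^2)/1 = 9/1 = 9, a_1 = floor((14 + 14)/9) = 3.
  m_2 = 9*3 - 14 = 13, d_2 = (205 - 13^2)/9 = 36/9 = 4, a_2 = floor((14 + 13)/4) = 6.
  m_3 = 4*6 - 13 = 11, d_3 = (205 - 11^2)/4 = 84/4 = 21, a_3 = floor((14 + 11)/21) = 1.
  m_4 = 21*1 - 11 = 10, d_4 = (205 - 10^2)/21 = 105/21 = 5, a_4 = floor((14 + 10)/5) = 4.
  m_5 = 5*4 - 10 = 10, d_5 = (205 - 10^2)/5 = 105/5 = 21, a_5 = floor((14 + 10)/21) = 1.
  m_6 = 21*1 - 10 = 11, d_6 = (205 - 11^2)/21 = 84/21 = 4, a_6 = floor((14 + 11)/4) = 6.
  m_7 = 4*6 - 11 = 13, d_7 = (205 - 13^2)/4 = 36/4 = 9, a_7 = floor((14 + 13)/9) = 3.
  m_8 = 9*3 - 13 = 14, d_8 = (205 - 14^2)/9 = 9/9 = 1, a_8 = floor((14 + 14)/1) = 28.
  m_9 = 1*28 - 14 = 14, d_9 = (205 - 14^2)/1 = 9/1 = 9: (m_9, d_9) = (m_1, d_1) = (14, 9), so from here the quotients repeat a_1, ..., a_8; the period length is 8.
Hence the expansion of sqrt(205) is a_0 = 14 followed by the repeating block 3, 6, 1, 4, 1, 6, 3, 28 (period 8).

[14; (3, 6, 1, 4, 1, 6, 3, 28)]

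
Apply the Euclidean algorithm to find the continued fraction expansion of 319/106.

[3; 106]

Run the Euclidean algorithm on 319 and 106; the successive quotients are the partial quotients a_0, a_1, ... (each step inverts the fractional part left over by the previous one):
  319 = 3*106 + 1, so a_0 = 3.
  106 = 106*1 + 0, so a_1 = 106.
The remainder reaches 0 after 2 divisions, so the expansion has 2 partial quotients, read off in order.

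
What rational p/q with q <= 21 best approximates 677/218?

Expand x = 677/218 as a continued fraction with the Euclidean algorithm:
  677 = 3*218 + 23, so a_0 = 3.
  218 = 9*23 + 11, so a_1 = 9.
  23 = 2*11 + 1, so a_2 = 2.
  11 = 11*1 + 0, so a_3 = 11.
so x = [3; 9, 2, 11].
Convergents (p_i = a_i*p_{i-1} + p_{i-2}, q_i = a_i*q_{i-1} + q_{i-2} with p_{-2}=0, p_{-1}=1, q_{-2}=1, q_{-1}=0), until the denominator exceeds 21:
  i=0: a_0=3, p_0 = 3*1 + 0 = 3, q_0 = 3*0 + 1 = 1.
  i=1: a_1=9, p_1 = 9*3 + 1 = 28, q_1 = 9*1 + 0 = 9.
  i=2: a_2=2, p_2 = 2*28 + 3 = 59, q_2 = 2*9 + 1 = 19.
  i=3: a_3=11, p_3 = 11*59 + 28 = 677, q_3 = 11*19 + 9 = 218.
q_3 = 218 > 21, so the last convergent with denominator <= 21 is p_2/q_2 = 59/19.
The closest fraction with denominator <= 21 is either p_2/q_2 or the intermediate fraction (k*p_2 + p_1)/(k*q_2 + q_1) with the largest k >= 1 whose denominator stays <= 21; these approach x as k grows, and every other convergent or intermediate fraction in range is farther away.
Largest k: floor((21 - q_1)/q_2) = floor((21 - 9)/19) = 0.
Since k = 0, no intermediate fraction beyond p_2/q_2 has denominator <= 21, so the convergent 59/19 is the closest (its error is |677*19 - 59*218|/(218*19) = 1/4142).

59/19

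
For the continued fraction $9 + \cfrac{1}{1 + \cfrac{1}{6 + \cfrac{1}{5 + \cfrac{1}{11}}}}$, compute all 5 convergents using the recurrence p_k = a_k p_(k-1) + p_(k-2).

9/1, 10/1, 69/7, 355/36, 3974/403

Using the convergent recurrence p_i = a_i*p_{i-1} + p_{i-2}, q_i = a_i*q_{i-1} + q_{i-2} with p_{-2}=0, p_{-1}=1, q_{-2}=1, q_{-1}=0:
  i=0: a_0=9, p_0 = 9*1 + 0 = 9, q_0 = 9*0 + 1 = 1.
  i=1: a_1=1, p_1 = 1*9 + 1 = 10, q_1 = 1*1 + 0 = 1.
  i=2: a_2=6, p_2 = 6*10 + 9 = 69, q_2 = 6*1 + 1 = 7.
  i=3: a_3=5, p_3 = 5*69 + 10 = 355, q_3 = 5*7 + 1 = 36.
  i=4: a_4=11, p_4 = 11*355 + 69 = 3974, q_4 = 11*36 + 7 = 403.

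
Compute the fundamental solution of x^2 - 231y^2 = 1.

First expand sqrt(231) as a continued fraction. With x_i = (sqrt(231) + m_i)/d_i and (m_0, d_0) = (0, 1): a_0 = floor(sqrt(231)) = 15, since 15^2 = 225 <= 231 < 256 = 16^2.
Iterate m_{i+1} = d_i*a_i - m_i, d_{i+1} = (231 - m_{i+1}^2)/d_i, a_{i+1} = floor((a_0 + m_{i+1})/d_{i+1}):
  m_1 = 1*15 - 0 = 15, d_1 = (231 - 15^2)/1 = 6/1 = 6, a_1 = floor((15 + 15)/6) = 5.
  m_2 = 6*5 - 15 = 15, d_2 = (231 - 15^2)/6 = 6/6 = 1, a_2 = floor((15 + 15)/1) = 30.
  m_3 = 1*30 - 15 = 15, d_3 = (231 - 15^2)/1 = 6/1 = 6: (m_3, d_3) = (m_1, d_1) = (15, 6), so from here the quotients repeat a_1, a_2; the period length is 2.
So sqrt(231) = [15; (5, 30)] with period length k = 2.
k is even, so the fundamental solution of x^2 - 231y^2 = 1 is (p_{k-1}, q_{k-1}) = (p_1, q_1); compute convergents through index 1.
Convergents (p_i = a_i*p_{i-1} + p_{i-2}, q_i = a_i*q_{i-1} + q_{i-2} with p_{-2}=0, p_{-1}=1, q_{-2}=1, q_{-1}=0):
  i=0: a_0=15, p_0 = 15*1 + 0 = 15, q_0 = 15*0 + 1 = 1.
  i=1: a_1=5, p_1 = 5*15 + 1 = 76, q_1 = 5*1 + 0 = 5.
Check: 76^2 - 231*5^2 = 5776 - 5775 = 1, so (x, y) = (76, 5) solves the equation, and by the theorem it is the least positive solution.

(x, y) = (76, 5)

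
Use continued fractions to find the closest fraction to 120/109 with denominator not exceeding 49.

11/10

Expand x = 120/109 as a continued fraction with the Euclidean algorithm:
  120 = 1*109 + 11, so a_0 = 1.
  109 = 9*11 + 10, so a_1 = 9.
  11 = 1*10 + 1, so a_2 = 1.
  10 = 10*1 + 0, so a_3 = 10.
so x = [1; 9, 1, 10].
Convergents (p_i = a_i*p_{i-1} + p_{i-2}, q_i = a_i*q_{i-1} + q_{i-2} with p_{-2}=0, p_{-1}=1, q_{-2}=1, q_{-1}=0), until the denominator exceeds 49:
  i=0: a_0=1, p_0 = 1*1 + 0 = 1, q_0 = 1*0 + 1 = 1.
  i=1: a_1=9, p_1 = 9*1 + 1 = 10, q_1 = 9*1 + 0 = 9.
  i=2: a_2=1, p_2 = 1*10 + 1 = 11, q_2 = 1*9 + 1 = 10.
  i=3: a_3=10, p_3 = 10*11 + 10 = 120, q_3 = 10*10 + 9 = 109.
q_3 = 109 > 49, so the last convergent with denominator <= 49 is p_2/q_2 = 11/10.
The closest fraction with denominator <= 49 is either p_2/q_2 or the intermediate fraction (k*p_2 + p_1)/(k*q_2 + q_1) with the largest k >= 1 whose denominator stays <= 49; these approach x as k grows, and every other convergent or intermediate fraction in range is farther away.
Largest k: floor((49 - q_1)/q_2) = floor((49 - 9)/10) = 4.
That gives (4*11 + 10)/(4*10 + 9) = 54/49.
Compare the errors: |x - 11/10| = |120*10 - 11*109|/(109*10) = 1/1090, and |x - 54/49| = |120*49 - 54*109|/(109*49) = 6/5341.
Cross-multiplying, 1*5341 = 5341 < 6540 = 6*1090, so 1/1090 is smaller: the convergent 11/10 is closer to x than 54/49.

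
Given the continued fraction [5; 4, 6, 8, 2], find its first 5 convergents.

5/1, 21/4, 131/25, 1069/204, 2269/433

Using the convergent recurrence p_i = a_i*p_{i-1} + p_{i-2}, q_i = a_i*q_{i-1} + q_{i-2} with p_{-2}=0, p_{-1}=1, q_{-2}=1, q_{-1}=0:
  i=0: a_0=5, p_0 = 5*1 + 0 = 5, q_0 = 5*0 + 1 = 1.
  i=1: a_1=4, p_1 = 4*5 + 1 = 21, q_1 = 4*1 + 0 = 4.
  i=2: a_2=6, p_2 = 6*21 + 5 = 131, q_2 = 6*4 + 1 = 25.
  i=3: a_3=8, p_3 = 8*131 + 21 = 1069, q_3 = 8*25 + 4 = 204.
  i=4: a_4=2, p_4 = 2*1069 + 131 = 2269, q_4 = 2*204 + 25 = 433.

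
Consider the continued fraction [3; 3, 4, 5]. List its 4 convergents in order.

Using the convergent recurrence p_i = a_i*p_{i-1} + p_{i-2}, q_i = a_i*q_{i-1} + q_{i-2} with p_{-2}=0, p_{-1}=1, q_{-2}=1, q_{-1}=0:
  i=0: a_0=3, p_0 = 3*1 + 0 = 3, q_0 = 3*0 + 1 = 1.
  i=1: a_1=3, p_1 = 3*3 + 1 = 10, q_1 = 3*1 + 0 = 3.
  i=2: a_2=4, p_2 = 4*10 + 3 = 43, q_2 = 4*3 + 1 = 13.
  i=3: a_3=5, p_3 = 5*43 + 10 = 225, q_3 = 5*13 + 3 = 68.

3/1, 10/3, 43/13, 225/68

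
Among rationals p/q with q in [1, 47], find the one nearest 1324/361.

Expand x = 1324/361 as a continued fraction with the Euclidean algorithm:
  1324 = 3*361 + 241, so a_0 = 3.
  361 = 1*241 + 120, so a_1 = 1.
  241 = 2*120 + 1, so a_2 = 2.
  120 = 120*1 + 0, so a_3 = 120.
so x = [3; 1, 2, 120].
Convergents (p_i = a_i*p_{i-1} + p_{i-2}, q_i = a_i*q_{i-1} + q_{i-2} with p_{-2}=0, p_{-1}=1, q_{-2}=1, q_{-1}=0), until the denominator exceeds 47:
  i=0: a_0=3, p_0 = 3*1 + 0 = 3, q_0 = 3*0 + 1 = 1.
  i=1: a_1=1, p_1 = 1*3 + 1 = 4, q_1 = 1*1 + 0 = 1.
  i=2: a_2=2, p_2 = 2*4 + 3 = 11, q_2 = 2*1 + 1 = 3.
  i=3: a_3=120, p_3 = 120*11 + 4 = 1324, q_3 = 120*3 + 1 = 361.
q_3 = 361 > 47, so the last convergent with denominator <= 47 is p_2/q_2 = 11/3.
The closest fraction with denominator <= 47 is either p_2/q_2 or the intermediate fraction (k*p_2 + p_1)/(k*q_2 + q_1) with the largest k >= 1 whose denominator stays <= 47; these approach x as k grows, and every other convergent or intermediate fraction in range is farther away.
Largest k: floor((47 - q_1)/q_2) = floor((47 - 1)/3) = 15.
That gives (15*11 + 4)/(15*3 + 1) = 169/46.
Compare the errors: |x - 11/3| = |1324*3 - 11*361|/(361*3) = 1/1083, and |x - 169/46| = |1324*46 - 169*361|/(361*46) = 105/16606.
Cross-multiplying, 1*16606 = 16606 < 113715 = 105*1083, so 1/1083 is smaller: the convergent 11/3 is closer to x than 169/46.

11/3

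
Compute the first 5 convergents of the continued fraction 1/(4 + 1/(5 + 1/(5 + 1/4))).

Using the convergent recurrence p_i = a_i*p_{i-1} + p_{i-2}, q_i = a_i*q_{i-1} + q_{i-2} with p_{-2}=0, p_{-1}=1, q_{-2}=1, q_{-1}=0:
  i=0: a_0=0, p_0 = 0*1 + 0 = 0, q_0 = 0*0 + 1 = 1.
  i=1: a_1=4, p_1 = 4*0 + 1 = 1, q_1 = 4*1 + 0 = 4.
  i=2: a_2=5, p_2 = 5*1 + 0 = 5, q_2 = 5*4 + 1 = 21.
  i=3: a_3=5, p_3 = 5*5 + 1 = 26, q_3 = 5*21 + 4 = 109.
  i=4: a_4=4, p_4 = 4*26 + 5 = 109, q_4 = 4*109 + 21 = 457.

0/1, 1/4, 5/21, 26/109, 109/457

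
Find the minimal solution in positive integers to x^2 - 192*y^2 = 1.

First expand sqrt(192) as a continued fraction. With x_i = (sqrt(192) + m_i)/d_i and (m_0, d_0) = (0, 1): a_0 = floor(sqrt(192)) = 13, since 13^2 = 169 <= 192 < 196 = 14^2.
Iterate m_{i+1} = d_i*a_i - m_i, d_{i+1} = (192 - m_{i+1}^2)/d_i, a_{i+1} = floor((a_0 + m_{i+1})/d_{i+1}):
  m_1 = 1*13 - 0 = 13, d_1 = (192 - 13^2)/1 = 23/1 = 23, a_1 = floor((13 + 13)/23) = 1.
  m_2 = 23*1 - 13 = 10, d_2 = (192 - 10^2)/23 = 92/23 = 4, a_2 = floor((13 + 10)/4) = 5.
  m_3 = 4*5 - 10 = 10, d_3 = (192 - 10^2)/4 = 92/4 = 23, a_3 = floor((13 + 10)/23) = 1.
  m_4 = 23*1 - 10 = 13, d_4 = (192 - 13^2)/23 = 23/23 = 1, a_4 = floor((13 + 13)/1) = 26.
  m_5 = 1*26 - 13 = 13, d_5 = (192 - 13^2)/1 = 23/1 = 23: (m_5, d_5) = (m_1, d_1) = (13, 23), so from here the quotients repeat a_1, ..., a_4; the period length is 4.
So sqrt(192) = [13; (1, 5, 1, 26)] with period length k = 4.
k is even, so the fundamental solution of x^2 - 192y^2 = 1 is (p_{k-1}, q_{k-1}) = (p_3, q_3); compute convergents through index 3.
Convergents (p_i = a_i*p_{i-1} + p_{i-2}, q_i = a_i*q_{i-1} + q_{i-2} with p_{-2}=0, p_{-1}=1, q_{-2}=1, q_{-1}=0):
  i=0: a_0=13, p_0 = 13*1 + 0 = 13, q_0 = 13*0 + 1 = 1.
  i=1: a_1=1, p_1 = 1*13 + 1 = 14, q_1 = 1*1 + 0 = 1.
  i=2: a_2=5, p_2 = 5*14 + 13 = 83, q_2 = 5*1 + 1 = 6.
  i=3: a_3=1, p_3 = 1*83 + 14 = 97, q_3 = 1*6 + 1 = 7.
Check: 97^2 - 192*7^2 = 9409 - 9408 = 1, so (x, y) = (97, 7) solves the equation, and by the theorem it is the least positive solution.

(x, y) = (97, 7)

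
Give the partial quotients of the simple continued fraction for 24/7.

[3; 2, 3]

Run the Euclidean algorithm on 24 and 7; the successive quotients are the partial quotients a_0, a_1, ... (each step inverts the fractional part left over by the previous one):
  24 = 3*7 + 3, so a_0 = 3.
  7 = 2*3 + 1, so a_1 = 2.
  3 = 3*1 + 0, so a_2 = 3.
The remainder reaches 0 after 3 divisions, so the expansion has 3 partial quotients, read off in order.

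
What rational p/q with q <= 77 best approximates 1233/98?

692/55

Expand x = 1233/98 as a continued fraction with the Euclidean algorithm:
  1233 = 12*98 + 57, so a_0 = 12.
  98 = 1*57 + 41, so a_1 = 1.
  57 = 1*41 + 16, so a_2 = 1.
  41 = 2*16 + 9, so a_3 = 2.
  16 = 1*9 + 7, so a_4 = 1.
  9 = 1*7 + 2, so a_5 = 1.
  7 = 3*2 + 1, so a_6 = 3.
  2 = 2*1 + 0, so a_7 = 2.
so x = [12; 1, 1, 2, 1, 1, 3, 2].
Convergents (p_i = a_i*p_{i-1} + p_{i-2}, q_i = a_i*q_{i-1} + q_{i-2} with p_{-2}=0, p_{-1}=1, q_{-2}=1, q_{-1}=0), until the denominator exceeds 77:
  i=0: a_0=12, p_0 = 12*1 + 0 = 12, q_0 = 12*0 + 1 = 1.
  i=1: a_1=1, p_1 = 1*12 + 1 = 13, q_1 = 1*1 + 0 = 1.
  i=2: a_2=1, p_2 = 1*13 + 12 = 25, q_2 = 1*1 + 1 = 2.
  i=3: a_3=2, p_3 = 2*25 + 13 = 63, q_3 = 2*2 + 1 = 5.
  i=4: a_4=1, p_4 = 1*63 + 25 = 88, q_4 = 1*5 + 2 = 7.
  i=5: a_5=1, p_5 = 1*88 + 63 = 151, q_5 = 1*7 + 5 = 12.
  i=6: a_6=3, p_6 = 3*151 + 88 = 541, q_6 = 3*12 + 7 = 43.
  i=7: a_7=2, p_7 = 2*541 + 151 = 1233, q_7 = 2*43 + 12 = 98.
q_7 = 98 > 77, so the last convergent with denominator <= 77 is p_6/q_6 = 541/43.
The closest fraction with denominator <= 77 is either p_6/q_6 or the intermediate fraction (k*p_6 + p_5)/(k*q_6 + q_5) with the largest k >= 1 whose denominator stays <= 77; these approach x as k grows, and every other convergent or intermediate fraction in range is farther away.
Largest k: floor((77 - q_5)/q_6) = floor((77 - 12)/43) = 1.
That gives (1*541 + 151)/(1*43 + 12) = 692/55.
Compare the errors: |x - 541/43| = |1233*43 - 541*98|/(98*43) = 1/4214, and |x - 692/55| = |1233*55 - 692*98|/(98*55) = 1/5390.
Cross-multiplying, 1*4214 = 4214 < 5390 = 1*5390, so 1/5390 is smaller: the intermediate fraction 692/55 is closer to x than 541/43.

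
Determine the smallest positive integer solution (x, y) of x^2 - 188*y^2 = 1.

First expand sqrt(188) as a continued fraction. With x_i = (sqrt(188) + m_i)/d_i and (m_0, d_0) = (0, 1): a_0 = floor(sqrt(188)) = 13, since 13^2 = 169 <= 188 < 196 = 14^2.
Iterate m_{i+1} = d_i*a_i - m_i, d_{i+1} = (188 - m_{i+1}^2)/d_i, a_{i+1} = floor((a_0 + m_{i+1})/d_{i+1}):
  m_1 = 1*13 - 0 = 13, d_1 = (188 - 13^2)/1 = 19/1 = 19, a_1 = floor((13 + 13)/19) = 1.
  m_2 = 19*1 - 13 = 6, d_2 = (188 - 6^2)/19 = 152/19 = 8, a_2 = floor((13 + 6)/8) = 2.
  m_3 = 8*2 - 6 = 10, d_3 = (188 - 10^2)/8 = 88/8 = 11, a_3 = floor((13 + 10)/11) = 2.
  m_4 = 11*2 - 10 = 12, d_4 = (188 - 12^2)/11 = 44/11 = 4, a_4 = floor((13 + 12)/4) = 6.
  m_5 = 4*6 - 12 = 12, d_5 = (188 - 12^2)/4 = 44/4 = 11, a_5 = floor((13 + 12)/11) = 2.
  m_6 = 11*2 - 12 = 10, d_6 = (188 - 10^2)/11 = 88/11 = 8, a_6 = floor((13 + 10)/8) = 2.
  m_7 = 8*2 - 10 = 6, d_7 = (188 - 6^2)/8 = 152/8 = 19, a_7 = floor((13 + 6)/19) = 1.
  m_8 = 19*1 - 6 = 13, d_8 = (188 - 13^2)/19 = 19/19 = 1, a_8 = floor((13 + 13)/1) = 26.
  m_9 = 1*26 - 13 = 13, d_9 = (188 - 13^2)/1 = 19/1 = 19: (m_9, d_9) = (m_1, d_1) = (13, 19), so from here the quotients repeat a_1, ..., a_8; the period length is 8.
So sqrt(188) = [13; (1, 2, 2, 6, 2, 2, 1, 26)] with period length k = 8.
k is even, so the fundamental solution of x^2 - 188y^2 = 1 is (p_{k-1}, q_{k-1}) = (p_7, q_7); compute convergents through index 7.
Convergents (p_i = a_i*p_{i-1} + p_{i-2}, q_i = a_i*q_{i-1} + q_{i-2} with p_{-2}=0, p_{-1}=1, q_{-2}=1, q_{-1}=0):
  i=0: a_0=13, p_0 = 13*1 + 0 = 13, q_0 = 13*0 + 1 = 1.
  i=1: a_1=1, p_1 = 1*13 + 1 = 14, q_1 = 1*1 + 0 = 1.
  i=2: a_2=2, p_2 = 2*14 + 13 = 41, q_2 = 2*1 + 1 = 3.
  i=3: a_3=2, p_3 = 2*41 + 14 = 96, q_3 = 2*3 + 1 = 7.
  i=4: a_4=6, p_4 = 6*96 + 41 = 617, q_4 = 6*7 + 3 = 45.
  i=5: a_5=2, p_5 = 2*617 + 96 = 1330, q_5 = 2*45 + 7 = 97.
  i=6: a_6=2, p_6 = 2*1330 + 617 = 3277, q_6 = 2*97 + 45 = 239.
  i=7: a_7=1, p_7 = 1*3277 + 1330 = 4607, q_7 = 1*239 + 97 = 336.
Check: 4607^2 - 188*336^2 = 21224449 - 21224448 = 1, so (x, y) = (4607, 336) solves the equation, and by the theorem it is the least positive solution.

(x, y) = (4607, 336)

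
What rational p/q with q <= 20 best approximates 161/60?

51/19

Expand x = 161/60 as a continued fraction with the Euclidean algorithm:
  161 = 2*60 + 41, so a_0 = 2.
  60 = 1*41 + 19, so a_1 = 1.
  41 = 2*19 + 3, so a_2 = 2.
  19 = 6*3 + 1, so a_3 = 6.
  3 = 3*1 + 0, so a_4 = 3.
so x = [2; 1, 2, 6, 3].
Convergents (p_i = a_i*p_{i-1} + p_{i-2}, q_i = a_i*q_{i-1} + q_{i-2} with p_{-2}=0, p_{-1}=1, q_{-2}=1, q_{-1}=0), until the denominator exceeds 20:
  i=0: a_0=2, p_0 = 2*1 + 0 = 2, q_0 = 2*0 + 1 = 1.
  i=1: a_1=1, p_1 = 1*2 + 1 = 3, q_1 = 1*1 + 0 = 1.
  i=2: a_2=2, p_2 = 2*3 + 2 = 8, q_2 = 2*1 + 1 = 3.
  i=3: a_3=6, p_3 = 6*8 + 3 = 51, q_3 = 6*3 + 1 = 19.
  i=4: a_4=3, p_4 = 3*51 + 8 = 161, q_4 = 3*19 + 3 = 60.
q_4 = 60 > 20, so the last convergent with denominator <= 20 is p_3/q_3 = 51/19.
The closest fraction with denominator <= 20 is either p_3/q_3 or the intermediate fraction (k*p_3 + p_2)/(k*q_3 + q_2) with the largest k >= 1 whose denominator stays <= 20; these approach x as k grows, and every other convergent or intermediate fraction in range is farther away.
Largest k: floor((20 - q_2)/q_3) = floor((20 - 3)/19) = 0.
Since k = 0, no intermediate fraction beyond p_3/q_3 has denominator <= 20, so the convergent 51/19 is the closest (its error is |161*19 - 51*60|/(60*19) = 1/1140).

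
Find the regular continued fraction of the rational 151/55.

Run the Euclidean algorithm on 151 and 55; the successive quotients are the partial quotients a_0, a_1, ... (each step inverts the fractional part left over by the previous one):
  151 = 2*55 + 41, so a_0 = 2.
  55 = 1*41 + 14, so a_1 = 1.
  41 = 2*14 + 13, so a_2 = 2.
  14 = 1*13 + 1, so a_3 = 1.
  13 = 13*1 + 0, so a_4 = 13.
The remainder reaches 0 after 5 divisions, so the expansion has 5 partial quotients, read off in order.

[2; 1, 2, 1, 13]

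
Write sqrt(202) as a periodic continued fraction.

[14; (4, 1, 2, 2, 1, 4, 28)]

Write x_i = (sqrt(202) + m_i)/d_i with (m_0, d_0) = (0, 1). a_0 = floor(sqrt(202)) = 14, since 14^2 = 196 <= 202 < 225 = 15^2.
Iterate m_{i+1} = d_i*a_i - m_i, d_{i+1} = (202 - m_{i+1}^2)/d_i, a_{i+1} = floor((a_0 + m_{i+1})/d_{i+1}):
  m_1 = 1*14 - 0 = 14, d_1 = (202 - 14^2)/1 = 6/1 = 6, a_1 = floor((14 + 14)/6) = 4.
  m_2 = 6*4 - 14 = 10, d_2 = (202 - 10^2)/6 = 102/6 = 17, a_2 = floor((14 + 10)/17) = 1.
  m_3 = 17*1 - 10 = 7, d_3 = (202 - 7^2)/17 = 153/17 = 9, a_3 = floor((14 + 7)/9) = 2.
  m_4 = 9*2 - 7 = 11, d_4 = (202 - 11^2)/9 = 81/9 = 9, a_4 = floor((14 + 11)/9) = 2.
  m_5 = 9*2 - 11 = 7, d_5 = (202 - 7^2)/9 = 153/9 = 17, a_5 = floor((14 + 7)/17) = 1.
  m_6 = 17*1 - 7 = 10, d_6 = (202 - 10^2)/17 = 102/17 = 6, a_6 = floor((14 + 10)/6) = 4.
  m_7 = 6*4 - 10 = 14, d_7 = (202 - 14^2)/6 = 6/6 = 1, a_7 = floor((14 + 14)/1) = 28.
  m_8 = 1*28 - 14 = 14, d_8 = (202 - 14^2)/1 = 6/1 = 6: (m_8, d_8) = (m_1, d_1) = (14, 6), so from here the quotients repeat a_1, ..., a_7; the period length is 7.
Hence the expansion of sqrt(202) is a_0 = 14 followed by the repeating block 4, 1, 2, 2, 1, 4, 28 (period 7).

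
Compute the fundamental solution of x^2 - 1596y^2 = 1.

First expand sqrt(1596) as a continued fraction. With x_i = (sqrt(1596) + m_i)/d_i and (m_0, d_0) = (0, 1): a_0 = floor(sqrt(1596)) = 39, since 39^2 = 1521 <= 1596 < 1600 = 40^2.
Iterate m_{i+1} = d_i*a_i - m_i, d_{i+1} = (1596 - m_{i+1}^2)/d_i, a_{i+1} = floor((a_0 + m_{i+1})/d_{i+1}):
  m_1 = 1*39 - 0 = 39, d_1 = (1596 - 39^2)/1 = 75/1 = 75, a_1 = floor((39 + 39)/75) = 1.
  m_2 = 75*1 - 39 = 36, d_2 = (1596 - 36^2)/75 = 300/75 = 4, a_2 = floor((39 + 36)/4) = 18.
  m_3 = 4*18 - 36 = 36, d_3 = (1596 - 36^2)/4 = 300/4 = 75, a_3 = floor((39 + 36)/75) = 1.
  m_4 = 75*1 - 36 = 39, d_4 = (1596 - 39^2)/75 = 75/75 = 1, a_4 = floor((39 + 39)/1) = 78.
  m_5 = 1*78 - 39 = 39, d_5 = (1596 - 39^2)/1 = 75/1 = 75: (m_5, d_5) = (m_1, d_1) = (39, 75), so from here the quotients repeat a_1, ..., a_4; the period length is 4.
So sqrt(1596) = [39; (1, 18, 1, 78)] with period length k = 4.
k is even, so the fundamental solution of x^2 - 1596y^2 = 1 is (p_{k-1}, q_{k-1}) = (p_3, q_3); compute convergents through index 3.
Convergents (p_i = a_i*p_{i-1} + p_{i-2}, q_i = a_i*q_{i-1} + q_{i-2} with p_{-2}=0, p_{-1}=1, q_{-2}=1, q_{-1}=0):
  i=0: a_0=39, p_0 = 39*1 + 0 = 39, q_0 = 39*0 + 1 = 1.
  i=1: a_1=1, p_1 = 1*39 + 1 = 40, q_1 = 1*1 + 0 = 1.
  i=2: a_2=18, p_2 = 18*40 + 39 = 759, q_2 = 18*1 + 1 = 19.
  i=3: a_3=1, p_3 = 1*759 + 40 = 799, q_3 = 1*19 + 1 = 20.
Check: 799^2 - 1596*20^2 = 638401 - 638400 = 1, so (x, y) = (799, 20) solves the equation, and by the theorem it is the least positive solution.

(x, y) = (799, 20)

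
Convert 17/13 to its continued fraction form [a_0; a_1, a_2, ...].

Run the Euclidean algorithm on 17 and 13; the successive quotients are the partial quotients a_0, a_1, ... (each step inverts the fractional part left over by the previous one):
  17 = 1*13 + 4, so a_0 = 1.
  13 = 3*4 + 1, so a_1 = 3.
  4 = 4*1 + 0, so a_2 = 4.
The remainder reaches 0 after 3 divisions, so the expansion has 3 partial quotients, read off in order.

[1; 3, 4]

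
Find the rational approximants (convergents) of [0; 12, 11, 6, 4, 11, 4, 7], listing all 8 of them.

Using the convergent recurrence p_i = a_i*p_{i-1} + p_{i-2}, q_i = a_i*q_{i-1} + q_{i-2} with p_{-2}=0, p_{-1}=1, q_{-2}=1, q_{-1}=0:
  i=0: a_0=0, p_0 = 0*1 + 0 = 0, q_0 = 0*0 + 1 = 1.
  i=1: a_1=12, p_1 = 12*0 + 1 = 1, q_1 = 12*1 + 0 = 12.
  i=2: a_2=11, p_2 = 11*1 + 0 = 11, q_2 = 11*12 + 1 = 133.
  i=3: a_3=6, p_3 = 6*11 + 1 = 67, q_3 = 6*133 + 12 = 810.
  i=4: a_4=4, p_4 = 4*67 + 11 = 279, q_4 = 4*810 + 133 = 3373.
  i=5: a_5=11, p_5 = 11*279 + 67 = 3136, q_5 = 11*3373 + 810 = 37913.
  i=6: a_6=4, p_6 = 4*3136 + 279 = 12823, q_6 = 4*37913 + 3373 = 155025.
  i=7: a_7=7, p_7 = 7*12823 + 3136 = 92897, q_7 = 7*155025 + 37913 = 1123088.

0/1, 1/12, 11/133, 67/810, 279/3373, 3136/37913, 12823/155025, 92897/1123088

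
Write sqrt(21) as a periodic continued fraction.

Write x_i = (sqrt(21) + m_i)/d_i with (m_0, d_0) = (0, 1). a_0 = floor(sqrt(21)) = 4, since 4^2 = 16 <= 21 < 25 = 5^2.
Iterate m_{i+1} = d_i*a_i - m_i, d_{i+1} = (21 - m_{i+1}^2)/d_i, a_{i+1} = floor((a_0 + m_{i+1})/d_{i+1}):
  m_1 = 1*4 - 0 = 4, d_1 = (21 - 4^2)/1 = 5/1 = 5, a_1 = floor((4 + 4)/5) = 1.
  m_2 = 5*1 - 4 = 1, d_2 = (21 - 1^2)/5 = 20/5 = 4, a_2 = floor((4 + 1)/4) = 1.
  m_3 = 4*1 - 1 = 3, d_3 = (21 - 3^2)/4 = 12/4 = 3, a_3 = floor((4 + 3)/3) = 2.
  m_4 = 3*2 - 3 = 3, d_4 = (21 - 3^2)/3 = 12/3 = 4, a_4 = floor((4 + 3)/4) = 1.
  m_5 = 4*1 - 3 = 1, d_5 = (21 - 1^2)/4 = 20/4 = 5, a_5 = floor((4 + 1)/5) = 1.
  m_6 = 5*1 - 1 = 4, d_6 = (21 - 4^2)/5 = 5/5 = 1, a_6 = floor((4 + 4)/1) = 8.
  m_7 = 1*8 - 4 = 4, d_7 = (21 - 4^2)/1 = 5/1 = 5: (m_7, d_7) = (m_1, d_1) = (4, 5), so from here the quotients repeat a_1, ..., a_6; the period length is 6.
Hence the expansion of sqrt(21) is a_0 = 4 followed by the repeating block 1, 1, 2, 1, 1, 8 (period 6).

[4; (1, 1, 2, 1, 1, 8)]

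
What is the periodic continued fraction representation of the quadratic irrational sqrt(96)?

[9; (1, 3, 1, 18)]

Write x_i = (sqrt(96) + m_i)/d_i with (m_0, d_0) = (0, 1). a_0 = floor(sqrt(96)) = 9, since 9^2 = 81 <= 96 < 100 = 10^2.
Iterate m_{i+1} = d_i*a_i - m_i, d_{i+1} = (96 - m_{i+1}^2)/d_i, a_{i+1} = floor((a_0 + m_{i+1})/d_{i+1}):
  m_1 = 1*9 - 0 = 9, d_1 = (96 - 9^2)/1 = 15/1 = 15, a_1 = floor((9 + 9)/15) = 1.
  m_2 = 15*1 - 9 = 6, d_2 = (96 - 6^2)/15 = 60/15 = 4, a_2 = floor((9 + 6)/4) = 3.
  m_3 = 4*3 - 6 = 6, d_3 = (96 - 6^2)/4 = 60/4 = 15, a_3 = floor((9 + 6)/15) = 1.
  m_4 = 15*1 - 6 = 9, d_4 = (96 - 9^2)/15 = 15/15 = 1, a_4 = floor((9 + 9)/1) = 18.
  m_5 = 1*18 - 9 = 9, d_5 = (96 - 9^2)/1 = 15/1 = 15: (m_5, d_5) = (m_1, d_1) = (9, 15), so from here the quotients repeat a_1, ..., a_4; the period length is 4.
Hence the expansion of sqrt(96) is a_0 = 9 followed by the repeating block 1, 3, 1, 18 (period 4).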